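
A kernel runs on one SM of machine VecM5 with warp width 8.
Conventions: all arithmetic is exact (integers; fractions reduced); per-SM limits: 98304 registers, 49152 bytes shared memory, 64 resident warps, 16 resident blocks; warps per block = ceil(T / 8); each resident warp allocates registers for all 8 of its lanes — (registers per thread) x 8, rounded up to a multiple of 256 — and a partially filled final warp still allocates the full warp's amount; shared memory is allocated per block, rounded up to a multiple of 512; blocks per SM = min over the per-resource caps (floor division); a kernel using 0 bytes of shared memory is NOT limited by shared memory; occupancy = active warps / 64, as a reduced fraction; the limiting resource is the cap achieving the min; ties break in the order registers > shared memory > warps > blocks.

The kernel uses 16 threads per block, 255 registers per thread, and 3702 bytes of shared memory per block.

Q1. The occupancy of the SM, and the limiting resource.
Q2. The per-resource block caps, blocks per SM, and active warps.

Answer: occupancy 3/8, limited by shared memory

registers: 24 blocks
shared memory: 12 blocks
warps: 32 blocks
blocks: 16 blocks

Answer: 12 blocks, 24 active warps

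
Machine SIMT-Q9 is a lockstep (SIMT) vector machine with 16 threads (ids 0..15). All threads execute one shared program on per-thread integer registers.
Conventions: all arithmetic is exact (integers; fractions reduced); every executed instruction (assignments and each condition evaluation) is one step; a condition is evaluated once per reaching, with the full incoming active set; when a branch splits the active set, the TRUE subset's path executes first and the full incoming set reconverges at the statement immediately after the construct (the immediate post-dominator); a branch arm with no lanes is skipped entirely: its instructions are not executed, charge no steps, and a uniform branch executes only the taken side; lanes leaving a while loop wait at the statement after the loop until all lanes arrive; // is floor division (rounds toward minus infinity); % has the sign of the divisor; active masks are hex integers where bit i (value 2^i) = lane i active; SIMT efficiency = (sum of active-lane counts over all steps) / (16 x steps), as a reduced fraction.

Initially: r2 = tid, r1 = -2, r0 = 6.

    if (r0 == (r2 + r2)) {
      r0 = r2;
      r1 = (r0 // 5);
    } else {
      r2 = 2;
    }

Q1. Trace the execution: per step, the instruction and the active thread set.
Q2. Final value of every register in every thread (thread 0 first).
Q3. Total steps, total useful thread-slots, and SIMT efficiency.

step 0: eval (r0 == (r2 + r2))       0xffff
step 1: r0 <- r2                     0x0008
step 2: r1 <- (r0 // 5)              0x0008
step 3: r2 <- 2                      0xfff7

Answer: 4 steps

r2: 2,2,2,3,2,2,2,2,2,2,2,2,2,2,2,2
r1: -2,-2,-2,0,-2,-2,-2,-2,-2,-2,-2,-2,-2,-2,-2,-2
r0: 6,6,6,3,6,6,6,6,6,6,6,6,6,6,6,6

steps = 4; useful = 33; efficiency = 33/64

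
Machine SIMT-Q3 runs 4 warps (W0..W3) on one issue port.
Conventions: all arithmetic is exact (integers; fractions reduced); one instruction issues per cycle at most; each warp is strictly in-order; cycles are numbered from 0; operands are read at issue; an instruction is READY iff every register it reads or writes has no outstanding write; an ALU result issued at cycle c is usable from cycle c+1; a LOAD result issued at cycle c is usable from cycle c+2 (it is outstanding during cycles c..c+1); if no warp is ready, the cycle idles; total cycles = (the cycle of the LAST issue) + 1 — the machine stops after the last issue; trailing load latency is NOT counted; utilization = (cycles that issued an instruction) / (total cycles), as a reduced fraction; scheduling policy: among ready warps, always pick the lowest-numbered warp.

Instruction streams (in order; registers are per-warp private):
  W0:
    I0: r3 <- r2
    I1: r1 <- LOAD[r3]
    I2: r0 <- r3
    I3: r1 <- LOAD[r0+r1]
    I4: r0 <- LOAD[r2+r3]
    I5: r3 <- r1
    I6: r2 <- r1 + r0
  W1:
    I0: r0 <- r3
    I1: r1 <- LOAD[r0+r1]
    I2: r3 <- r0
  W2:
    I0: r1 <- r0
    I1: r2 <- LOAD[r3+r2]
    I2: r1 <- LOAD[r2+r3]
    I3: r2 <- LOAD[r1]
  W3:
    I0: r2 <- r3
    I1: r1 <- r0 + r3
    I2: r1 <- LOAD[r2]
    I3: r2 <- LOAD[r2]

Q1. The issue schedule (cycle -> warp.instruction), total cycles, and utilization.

cycle 0: W0.I0
cycle 1: W0.I1
cycle 2: W0.I2
cycle 3: W0.I3
cycle 4: W0.I4
cycle 5: W0.I5
cycle 6: W0.I6
cycle 7: W1.I0
cycle 8: W1.I1
cycle 9: W1.I2
cycle 10: W2.I0
cycle 11: W2.I1
cycle 12: W3.I0
cycle 13: W2.I2
cycle 14: W3.I1
cycle 15: W2.I3
cycle 16: W3.I2
cycle 17: W3.I3

Answer: 18 cycles, utilization 1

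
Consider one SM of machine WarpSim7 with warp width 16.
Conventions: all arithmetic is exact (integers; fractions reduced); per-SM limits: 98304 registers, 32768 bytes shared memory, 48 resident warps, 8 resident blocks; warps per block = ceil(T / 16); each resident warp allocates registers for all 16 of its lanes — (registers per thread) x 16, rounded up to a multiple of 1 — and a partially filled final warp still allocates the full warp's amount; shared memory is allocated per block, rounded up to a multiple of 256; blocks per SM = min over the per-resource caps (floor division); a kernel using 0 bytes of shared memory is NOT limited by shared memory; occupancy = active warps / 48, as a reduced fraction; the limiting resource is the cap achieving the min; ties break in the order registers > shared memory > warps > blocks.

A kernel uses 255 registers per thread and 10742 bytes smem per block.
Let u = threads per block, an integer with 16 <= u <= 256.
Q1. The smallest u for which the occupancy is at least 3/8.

Answer: u = 81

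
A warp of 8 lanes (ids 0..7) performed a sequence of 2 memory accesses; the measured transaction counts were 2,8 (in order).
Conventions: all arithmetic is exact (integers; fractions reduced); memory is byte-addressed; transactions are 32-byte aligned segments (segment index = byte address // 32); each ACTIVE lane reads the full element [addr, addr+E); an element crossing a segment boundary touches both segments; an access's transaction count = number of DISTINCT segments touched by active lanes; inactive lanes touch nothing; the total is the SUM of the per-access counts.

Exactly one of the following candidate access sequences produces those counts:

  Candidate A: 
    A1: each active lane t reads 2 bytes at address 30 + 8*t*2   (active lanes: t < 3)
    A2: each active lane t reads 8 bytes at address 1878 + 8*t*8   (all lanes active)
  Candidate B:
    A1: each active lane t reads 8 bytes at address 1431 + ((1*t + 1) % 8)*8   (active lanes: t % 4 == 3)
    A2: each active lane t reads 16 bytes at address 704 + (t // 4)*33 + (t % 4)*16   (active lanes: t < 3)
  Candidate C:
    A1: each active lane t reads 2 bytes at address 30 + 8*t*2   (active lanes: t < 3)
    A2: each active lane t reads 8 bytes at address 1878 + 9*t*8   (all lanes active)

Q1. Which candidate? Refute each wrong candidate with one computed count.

B: A2 gives 2 transactions, not 8
C: A2 gives 10 transactions, not 8
A: all counts match (2,8)

Answer: A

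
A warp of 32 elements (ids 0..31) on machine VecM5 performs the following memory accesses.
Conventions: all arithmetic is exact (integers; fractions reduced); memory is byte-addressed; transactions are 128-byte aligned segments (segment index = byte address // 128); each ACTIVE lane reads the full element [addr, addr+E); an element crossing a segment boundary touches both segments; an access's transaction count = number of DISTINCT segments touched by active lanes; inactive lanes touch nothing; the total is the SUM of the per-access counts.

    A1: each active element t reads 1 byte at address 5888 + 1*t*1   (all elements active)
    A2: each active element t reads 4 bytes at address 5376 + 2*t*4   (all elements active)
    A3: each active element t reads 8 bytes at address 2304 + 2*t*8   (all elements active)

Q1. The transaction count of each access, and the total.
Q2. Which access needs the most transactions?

A1: 1 transaction
A2: 2 transactions
A3: 4 transactions

Answer: 1,2,4; total 7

Answer: A3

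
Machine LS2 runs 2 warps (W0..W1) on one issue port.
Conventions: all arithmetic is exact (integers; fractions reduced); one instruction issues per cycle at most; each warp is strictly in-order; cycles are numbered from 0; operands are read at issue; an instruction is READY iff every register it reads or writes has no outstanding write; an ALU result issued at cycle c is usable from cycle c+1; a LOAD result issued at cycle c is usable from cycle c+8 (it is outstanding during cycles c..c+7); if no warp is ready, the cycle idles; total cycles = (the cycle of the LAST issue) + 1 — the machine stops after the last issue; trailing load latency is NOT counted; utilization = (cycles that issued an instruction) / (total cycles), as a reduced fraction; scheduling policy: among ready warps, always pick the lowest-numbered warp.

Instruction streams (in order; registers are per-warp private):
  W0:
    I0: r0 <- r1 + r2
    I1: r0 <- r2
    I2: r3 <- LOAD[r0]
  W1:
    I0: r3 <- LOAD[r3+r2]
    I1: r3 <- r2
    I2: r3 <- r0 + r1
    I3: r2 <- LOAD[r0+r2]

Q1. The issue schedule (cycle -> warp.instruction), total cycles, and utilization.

cycle 0: W0.I0
cycle 1: W0.I1
cycle 2: W0.I2
cycle 3: W1.I0
cycle 4: idle
cycle 5: idle
cycle 6: idle
cycle 7: idle
cycle 8: idle
cycle 9: idle
cycle 10: idle
cycle 11: W1.I1
cycle 12: W1.I2
cycle 13: W1.I3

Answer: 14 cycles, utilization 1/2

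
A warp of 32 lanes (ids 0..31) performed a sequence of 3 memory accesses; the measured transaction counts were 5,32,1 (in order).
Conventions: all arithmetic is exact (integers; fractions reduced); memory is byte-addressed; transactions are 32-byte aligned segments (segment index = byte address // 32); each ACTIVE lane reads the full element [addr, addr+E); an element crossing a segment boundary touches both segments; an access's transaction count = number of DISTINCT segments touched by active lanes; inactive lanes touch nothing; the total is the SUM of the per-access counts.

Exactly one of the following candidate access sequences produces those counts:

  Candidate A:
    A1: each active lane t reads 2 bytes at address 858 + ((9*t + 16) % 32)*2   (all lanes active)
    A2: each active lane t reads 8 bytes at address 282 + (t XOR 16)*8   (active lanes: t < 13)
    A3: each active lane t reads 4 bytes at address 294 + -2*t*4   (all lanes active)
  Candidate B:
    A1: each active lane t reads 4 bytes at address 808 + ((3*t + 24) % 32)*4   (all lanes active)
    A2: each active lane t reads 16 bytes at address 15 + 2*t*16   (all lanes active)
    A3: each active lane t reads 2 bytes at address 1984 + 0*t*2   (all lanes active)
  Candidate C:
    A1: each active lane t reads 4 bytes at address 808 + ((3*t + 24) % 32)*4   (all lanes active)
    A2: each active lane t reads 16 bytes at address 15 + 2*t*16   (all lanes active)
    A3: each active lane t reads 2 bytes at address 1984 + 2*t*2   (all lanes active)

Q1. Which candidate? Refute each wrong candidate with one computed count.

A: A1 gives 3 transactions, not 5
C: A3 gives 4 transactions, not 1
B: all counts match (5,32,1)

Answer: B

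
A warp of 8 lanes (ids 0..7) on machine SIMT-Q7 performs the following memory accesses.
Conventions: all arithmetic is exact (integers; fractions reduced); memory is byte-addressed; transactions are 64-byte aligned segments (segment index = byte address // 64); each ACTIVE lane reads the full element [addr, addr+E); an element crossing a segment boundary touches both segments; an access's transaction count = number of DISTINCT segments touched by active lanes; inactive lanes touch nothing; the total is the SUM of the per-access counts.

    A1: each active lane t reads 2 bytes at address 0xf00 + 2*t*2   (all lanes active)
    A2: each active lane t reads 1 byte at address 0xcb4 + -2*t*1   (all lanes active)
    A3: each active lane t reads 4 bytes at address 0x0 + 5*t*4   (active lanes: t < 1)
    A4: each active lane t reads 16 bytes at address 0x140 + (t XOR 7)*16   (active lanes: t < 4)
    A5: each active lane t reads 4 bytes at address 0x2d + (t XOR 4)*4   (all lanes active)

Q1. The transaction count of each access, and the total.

A1: 1 transaction
A2: 1 transaction
A3: 1 transaction
A4: 1 transaction
A5: 2 transactions

Answer: 1,1,1,1,2; total 6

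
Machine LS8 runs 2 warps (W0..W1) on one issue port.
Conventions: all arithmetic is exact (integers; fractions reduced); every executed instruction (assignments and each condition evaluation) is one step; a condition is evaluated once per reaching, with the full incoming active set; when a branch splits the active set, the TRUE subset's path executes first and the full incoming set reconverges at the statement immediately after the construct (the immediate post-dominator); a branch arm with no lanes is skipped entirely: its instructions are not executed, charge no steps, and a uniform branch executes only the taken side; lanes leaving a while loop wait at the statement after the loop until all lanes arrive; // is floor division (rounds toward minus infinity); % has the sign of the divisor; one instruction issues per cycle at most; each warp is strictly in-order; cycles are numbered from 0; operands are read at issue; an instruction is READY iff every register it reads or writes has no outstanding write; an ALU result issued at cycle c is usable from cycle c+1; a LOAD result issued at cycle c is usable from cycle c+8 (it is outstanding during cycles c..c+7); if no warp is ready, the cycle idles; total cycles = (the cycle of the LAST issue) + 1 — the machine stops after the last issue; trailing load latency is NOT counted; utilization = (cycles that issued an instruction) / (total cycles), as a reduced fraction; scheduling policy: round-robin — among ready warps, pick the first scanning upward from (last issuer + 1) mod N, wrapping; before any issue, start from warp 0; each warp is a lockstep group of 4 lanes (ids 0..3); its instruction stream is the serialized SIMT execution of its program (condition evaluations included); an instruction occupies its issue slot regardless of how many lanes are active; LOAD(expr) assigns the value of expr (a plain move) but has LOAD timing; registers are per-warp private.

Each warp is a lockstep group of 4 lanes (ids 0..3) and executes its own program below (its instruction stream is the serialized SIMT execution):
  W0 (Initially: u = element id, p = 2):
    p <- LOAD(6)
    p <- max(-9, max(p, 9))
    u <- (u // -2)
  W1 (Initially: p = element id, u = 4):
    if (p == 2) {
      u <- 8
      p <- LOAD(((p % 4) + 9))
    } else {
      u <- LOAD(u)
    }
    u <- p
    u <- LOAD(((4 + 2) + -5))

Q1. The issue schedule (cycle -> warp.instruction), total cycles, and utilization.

cycle 0: W0.I0
cycle 1: W1.I0
cycle 2: W1.I1
cycle 3: W1.I2
cycle 4: W1.I3
cycle 5: idle
cycle 6: idle
cycle 7: idle
cycle 8: W0.I1
cycle 9: W0.I2
cycle 10: idle
cycle 11: idle
cycle 12: W1.I4
cycle 13: W1.I5

Answer: 14 cycles, utilization 9/14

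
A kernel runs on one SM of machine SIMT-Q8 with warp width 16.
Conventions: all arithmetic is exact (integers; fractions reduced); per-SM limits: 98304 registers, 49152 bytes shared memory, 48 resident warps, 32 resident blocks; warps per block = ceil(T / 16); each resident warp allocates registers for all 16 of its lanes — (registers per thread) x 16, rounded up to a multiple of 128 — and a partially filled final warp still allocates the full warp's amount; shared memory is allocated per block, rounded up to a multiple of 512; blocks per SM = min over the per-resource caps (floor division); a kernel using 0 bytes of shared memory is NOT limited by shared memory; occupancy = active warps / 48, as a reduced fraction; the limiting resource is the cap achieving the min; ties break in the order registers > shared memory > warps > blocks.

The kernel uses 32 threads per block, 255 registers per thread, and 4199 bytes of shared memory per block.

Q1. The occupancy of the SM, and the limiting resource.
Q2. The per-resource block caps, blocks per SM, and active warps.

Answer: occupancy 5/12, limited by shared memory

registers: 12 blocks
shared memory: 10 blocks
warps: 24 blocks
blocks: 32 blocks

Answer: 10 blocks, 20 active warps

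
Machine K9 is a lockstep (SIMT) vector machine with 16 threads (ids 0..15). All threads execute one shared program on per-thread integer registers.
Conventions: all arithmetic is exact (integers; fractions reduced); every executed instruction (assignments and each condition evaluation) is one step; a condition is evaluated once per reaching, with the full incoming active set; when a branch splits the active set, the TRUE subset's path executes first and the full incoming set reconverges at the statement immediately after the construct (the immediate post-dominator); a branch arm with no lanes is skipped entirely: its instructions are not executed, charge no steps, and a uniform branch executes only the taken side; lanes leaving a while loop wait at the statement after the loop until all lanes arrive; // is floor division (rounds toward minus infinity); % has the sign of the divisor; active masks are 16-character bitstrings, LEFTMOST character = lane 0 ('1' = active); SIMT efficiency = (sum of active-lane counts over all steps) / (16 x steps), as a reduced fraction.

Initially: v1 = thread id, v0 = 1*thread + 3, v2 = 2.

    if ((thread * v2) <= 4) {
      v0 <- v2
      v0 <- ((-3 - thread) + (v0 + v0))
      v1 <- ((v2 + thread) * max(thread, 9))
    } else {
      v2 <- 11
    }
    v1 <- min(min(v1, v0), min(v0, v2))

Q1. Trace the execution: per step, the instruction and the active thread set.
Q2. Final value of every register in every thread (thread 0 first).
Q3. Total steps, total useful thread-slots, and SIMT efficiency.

step 0: eval ((thread * v2) <= 4)    1111111111111111
step 1: v0 <- v2                     1110000000000000
step 2: v0 <- ((-3 - thread) + (v0 + v0)) 1110000000000000
step 3: v1 <- ((v2 + thread) * max(thread, 9)) 1110000000000000
step 4: v2 <- 11                     0001111111111111
step 5: v1 <- min(min(v1, v0), min(v0, v2)) 1111111111111111

Answer: 6 steps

v1: 1,0,-1,3,4,5,6,7,8,9,10,11,11,11,11,11
v0: 1,0,-1,6,7,8,9,10,11,12,13,14,15,16,17,18
v2: 2,2,2,11,11,11,11,11,11,11,11,11,11,11,11,11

steps = 6; useful = 54; efficiency = 54/96 = 9/16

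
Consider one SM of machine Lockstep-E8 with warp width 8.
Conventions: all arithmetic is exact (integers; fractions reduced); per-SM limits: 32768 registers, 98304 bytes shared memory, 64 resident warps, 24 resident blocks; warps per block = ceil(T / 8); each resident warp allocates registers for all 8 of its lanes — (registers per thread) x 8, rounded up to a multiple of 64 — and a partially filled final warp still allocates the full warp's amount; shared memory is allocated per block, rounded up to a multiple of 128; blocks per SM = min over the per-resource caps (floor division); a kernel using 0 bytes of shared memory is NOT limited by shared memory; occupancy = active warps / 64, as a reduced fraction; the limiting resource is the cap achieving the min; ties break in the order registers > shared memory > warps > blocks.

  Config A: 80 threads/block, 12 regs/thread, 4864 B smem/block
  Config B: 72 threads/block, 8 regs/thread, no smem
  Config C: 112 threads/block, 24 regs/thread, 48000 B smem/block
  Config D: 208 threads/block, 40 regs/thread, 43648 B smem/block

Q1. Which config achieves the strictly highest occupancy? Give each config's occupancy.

occupancies: A 15/16, B 63/64, C 7/16, D 13/16

Answer: B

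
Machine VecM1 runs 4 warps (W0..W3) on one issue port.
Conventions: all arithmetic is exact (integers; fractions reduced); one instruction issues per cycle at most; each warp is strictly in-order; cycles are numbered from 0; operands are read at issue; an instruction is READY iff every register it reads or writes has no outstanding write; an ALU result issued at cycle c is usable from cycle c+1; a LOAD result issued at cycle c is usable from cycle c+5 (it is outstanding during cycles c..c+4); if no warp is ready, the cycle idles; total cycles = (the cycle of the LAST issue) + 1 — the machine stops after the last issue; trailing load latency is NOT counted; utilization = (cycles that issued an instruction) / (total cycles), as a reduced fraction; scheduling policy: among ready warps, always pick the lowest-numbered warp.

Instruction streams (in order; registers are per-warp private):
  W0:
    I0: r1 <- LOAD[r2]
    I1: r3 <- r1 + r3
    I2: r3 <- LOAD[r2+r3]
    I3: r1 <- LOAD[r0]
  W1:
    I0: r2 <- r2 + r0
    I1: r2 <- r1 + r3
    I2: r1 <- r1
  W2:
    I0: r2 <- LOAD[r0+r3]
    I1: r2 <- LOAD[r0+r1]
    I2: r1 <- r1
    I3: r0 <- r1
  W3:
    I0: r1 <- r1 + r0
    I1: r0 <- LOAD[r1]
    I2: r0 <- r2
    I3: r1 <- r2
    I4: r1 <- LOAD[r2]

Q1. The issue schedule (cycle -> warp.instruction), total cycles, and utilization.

cycle 0: W0.I0
cycle 1: W1.I0
cycle 2: W1.I1
cycle 3: W1.I2
cycle 4: W2.I0
cycle 5: W0.I1
cycle 6: W0.I2
cycle 7: W0.I3
cycle 8: W3.I0
cycle 9: W2.I1
cycle 10: W2.I2
cycle 11: W2.I3
cycle 12: W3.I1
cycle 13: idle
cycle 14: idle
cycle 15: idle
cycle 16: idle
cycle 17: W3.I2
cycle 18: W3.I3
cycle 19: W3.I4

Answer: 20 cycles, utilization 4/5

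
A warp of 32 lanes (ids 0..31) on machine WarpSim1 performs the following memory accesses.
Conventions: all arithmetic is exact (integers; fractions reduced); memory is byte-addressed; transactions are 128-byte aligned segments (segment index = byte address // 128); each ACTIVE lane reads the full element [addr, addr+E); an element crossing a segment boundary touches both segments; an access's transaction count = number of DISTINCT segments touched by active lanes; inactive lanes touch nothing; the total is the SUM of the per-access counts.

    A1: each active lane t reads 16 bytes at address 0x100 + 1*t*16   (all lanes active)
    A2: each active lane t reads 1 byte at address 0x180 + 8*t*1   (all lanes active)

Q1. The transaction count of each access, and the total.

A1: 4 transactions
A2: 2 transactions

Answer: 4,2; total 6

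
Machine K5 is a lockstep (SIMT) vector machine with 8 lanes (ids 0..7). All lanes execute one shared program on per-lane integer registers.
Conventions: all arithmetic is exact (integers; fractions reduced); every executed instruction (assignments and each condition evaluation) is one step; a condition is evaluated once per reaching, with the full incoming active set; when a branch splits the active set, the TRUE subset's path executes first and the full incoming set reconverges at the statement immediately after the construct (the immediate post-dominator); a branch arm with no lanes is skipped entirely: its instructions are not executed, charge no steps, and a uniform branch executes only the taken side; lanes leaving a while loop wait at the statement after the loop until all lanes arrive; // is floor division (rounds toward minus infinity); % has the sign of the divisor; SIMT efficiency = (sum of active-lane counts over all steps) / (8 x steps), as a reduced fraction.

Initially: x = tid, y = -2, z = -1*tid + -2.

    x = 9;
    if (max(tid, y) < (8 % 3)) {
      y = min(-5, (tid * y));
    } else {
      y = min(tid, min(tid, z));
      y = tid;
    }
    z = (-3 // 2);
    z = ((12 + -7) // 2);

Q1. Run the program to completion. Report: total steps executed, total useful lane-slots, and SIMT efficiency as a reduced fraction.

Answer: 7 steps, 46 useful, 23/28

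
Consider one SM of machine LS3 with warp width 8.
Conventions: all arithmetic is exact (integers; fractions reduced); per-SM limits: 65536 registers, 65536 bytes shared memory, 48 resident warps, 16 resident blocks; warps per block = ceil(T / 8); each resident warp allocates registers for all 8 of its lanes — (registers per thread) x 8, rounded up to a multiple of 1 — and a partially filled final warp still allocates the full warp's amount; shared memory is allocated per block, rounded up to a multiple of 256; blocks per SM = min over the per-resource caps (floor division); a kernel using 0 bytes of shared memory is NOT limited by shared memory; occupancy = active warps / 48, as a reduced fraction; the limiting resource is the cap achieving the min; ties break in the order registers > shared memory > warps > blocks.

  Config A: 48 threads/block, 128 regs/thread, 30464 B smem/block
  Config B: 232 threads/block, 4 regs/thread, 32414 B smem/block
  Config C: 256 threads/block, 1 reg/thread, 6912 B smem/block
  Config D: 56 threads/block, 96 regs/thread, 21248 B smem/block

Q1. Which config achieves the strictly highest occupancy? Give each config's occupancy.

occupancies: A 1/4, B 29/48, C 2/3, D 7/16

Answer: C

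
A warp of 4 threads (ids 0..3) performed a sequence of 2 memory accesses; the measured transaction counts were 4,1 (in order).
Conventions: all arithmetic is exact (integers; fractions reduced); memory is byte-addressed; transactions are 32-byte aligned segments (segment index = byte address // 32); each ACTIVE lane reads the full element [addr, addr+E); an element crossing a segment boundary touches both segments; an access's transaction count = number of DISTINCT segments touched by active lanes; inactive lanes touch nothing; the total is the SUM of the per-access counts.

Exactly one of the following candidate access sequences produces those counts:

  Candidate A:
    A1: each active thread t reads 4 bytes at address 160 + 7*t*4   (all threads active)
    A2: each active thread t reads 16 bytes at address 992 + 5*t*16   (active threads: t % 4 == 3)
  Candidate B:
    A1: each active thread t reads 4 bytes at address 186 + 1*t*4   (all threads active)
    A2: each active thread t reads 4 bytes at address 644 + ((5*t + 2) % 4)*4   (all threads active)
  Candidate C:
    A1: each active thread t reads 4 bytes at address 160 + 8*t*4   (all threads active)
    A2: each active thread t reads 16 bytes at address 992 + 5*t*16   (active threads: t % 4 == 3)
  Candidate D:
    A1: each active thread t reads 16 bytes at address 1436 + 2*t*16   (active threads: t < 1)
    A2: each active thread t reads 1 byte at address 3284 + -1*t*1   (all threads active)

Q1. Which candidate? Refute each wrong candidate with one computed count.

A: A1 gives 3 transactions, not 4
B: A1 gives 2 transactions, not 4
D: A1 gives 2 transactions, not 4
C: all counts match (4,1)

Answer: C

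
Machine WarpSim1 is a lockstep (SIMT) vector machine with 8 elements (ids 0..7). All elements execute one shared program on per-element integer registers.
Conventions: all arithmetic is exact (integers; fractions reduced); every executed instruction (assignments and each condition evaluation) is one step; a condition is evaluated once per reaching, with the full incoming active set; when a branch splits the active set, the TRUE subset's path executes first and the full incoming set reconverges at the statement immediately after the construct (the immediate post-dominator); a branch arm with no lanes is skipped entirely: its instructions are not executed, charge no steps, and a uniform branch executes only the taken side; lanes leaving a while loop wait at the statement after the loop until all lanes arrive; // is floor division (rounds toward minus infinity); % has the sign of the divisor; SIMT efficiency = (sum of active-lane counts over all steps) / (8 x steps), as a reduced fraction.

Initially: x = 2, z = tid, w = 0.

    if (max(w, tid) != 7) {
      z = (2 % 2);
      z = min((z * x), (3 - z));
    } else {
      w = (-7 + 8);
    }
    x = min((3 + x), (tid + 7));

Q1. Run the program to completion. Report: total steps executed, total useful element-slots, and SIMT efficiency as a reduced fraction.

Answer: 5 steps, 31 useful, 31/40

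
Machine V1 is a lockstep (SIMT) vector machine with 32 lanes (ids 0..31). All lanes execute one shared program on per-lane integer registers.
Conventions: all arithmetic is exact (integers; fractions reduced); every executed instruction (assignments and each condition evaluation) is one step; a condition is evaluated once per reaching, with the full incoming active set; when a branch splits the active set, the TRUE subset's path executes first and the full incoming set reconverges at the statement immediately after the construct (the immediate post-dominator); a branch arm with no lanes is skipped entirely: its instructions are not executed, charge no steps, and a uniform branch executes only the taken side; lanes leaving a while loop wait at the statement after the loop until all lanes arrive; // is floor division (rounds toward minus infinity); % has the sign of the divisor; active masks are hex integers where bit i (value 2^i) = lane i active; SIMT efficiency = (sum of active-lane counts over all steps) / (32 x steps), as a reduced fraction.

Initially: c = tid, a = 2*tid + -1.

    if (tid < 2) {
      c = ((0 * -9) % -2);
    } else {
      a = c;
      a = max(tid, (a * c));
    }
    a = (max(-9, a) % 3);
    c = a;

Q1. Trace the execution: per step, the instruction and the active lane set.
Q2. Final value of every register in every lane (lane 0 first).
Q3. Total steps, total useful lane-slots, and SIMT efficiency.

step 0: eval (tid < 2)               0xffffffff
step 1: c <- ((0 * -9) % -2)         0x00000003
step 2: a <- c                       0xfffffffc
step 3: a <- max(tid, (a * c))       0xfffffffc
step 4: a <- (max(-9, a) % 3)        0xffffffff
step 5: c <- a                       0xffffffff

Answer: 6 steps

c: 2,1,1,0,1,1,0,1,1,0,1,1,0,1,1,0,1,1,0,1,1,0,1,1,0,1,1,0,1,1,0,1
a: 2,1,1,0,1,1,0,1,1,0,1,1,0,1,1,0,1,1,0,1,1,0,1,1,0,1,1,0,1,1,0,1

steps = 6; useful = 158; efficiency = 158/192 = 79/96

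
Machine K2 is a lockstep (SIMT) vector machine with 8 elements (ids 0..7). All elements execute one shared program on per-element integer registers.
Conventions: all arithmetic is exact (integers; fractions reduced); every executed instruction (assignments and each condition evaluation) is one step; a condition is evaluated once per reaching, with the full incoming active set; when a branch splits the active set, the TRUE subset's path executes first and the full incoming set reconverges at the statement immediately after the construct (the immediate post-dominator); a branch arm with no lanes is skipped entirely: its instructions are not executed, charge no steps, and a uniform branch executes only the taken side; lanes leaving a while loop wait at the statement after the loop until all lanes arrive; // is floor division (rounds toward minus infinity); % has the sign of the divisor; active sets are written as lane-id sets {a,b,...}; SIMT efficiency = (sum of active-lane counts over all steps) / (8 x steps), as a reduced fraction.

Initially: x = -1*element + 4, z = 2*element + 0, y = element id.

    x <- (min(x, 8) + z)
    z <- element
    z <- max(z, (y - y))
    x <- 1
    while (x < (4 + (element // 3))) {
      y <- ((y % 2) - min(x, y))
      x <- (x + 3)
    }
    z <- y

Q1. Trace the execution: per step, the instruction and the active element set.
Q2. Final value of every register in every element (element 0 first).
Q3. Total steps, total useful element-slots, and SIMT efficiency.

step 0: x <- (min(x, 8) + z)         {0,1,2,3,4,5,6,7}
step 1: z <- element                 {0,1,2,3,4,5,6,7}
step 2: z <- max(z, (y - y))         {0,1,2,3,4,5,6,7}
step 3: x <- 1                       {0,1,2,3,4,5,6,7}
step 4: eval (x < (4 + (element // 3))) {0,1,2,3,4,5,6,7}
step 5: y <- ((y % 2) - min(x, y))   {0,1,2,3,4,5,6,7}
step 6: x <- (x + 3)                 {0,1,2,3,4,5,6,7}
step 7: eval (x < (4 + (element // 3))) {0,1,2,3,4,5,6,7}
step 8: y <- ((y % 2) - min(x, y))   {3,4,5,6,7}
step 9: x <- (x + 3)                 {3,4,5,6,7}
step 10: eval (x < (4 + (element // 3))) {3,4,5,6,7}
step 11: z <- y                       {0,1,2,3,4,5,6,7}

Answer: 12 steps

x: 4,4,4,7,7,7,7,7
z: 0,0,-1,0,2,0,2,0
y: 0,0,-1,0,2,0,2,0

steps = 12; useful = 87; efficiency = 87/96 = 29/32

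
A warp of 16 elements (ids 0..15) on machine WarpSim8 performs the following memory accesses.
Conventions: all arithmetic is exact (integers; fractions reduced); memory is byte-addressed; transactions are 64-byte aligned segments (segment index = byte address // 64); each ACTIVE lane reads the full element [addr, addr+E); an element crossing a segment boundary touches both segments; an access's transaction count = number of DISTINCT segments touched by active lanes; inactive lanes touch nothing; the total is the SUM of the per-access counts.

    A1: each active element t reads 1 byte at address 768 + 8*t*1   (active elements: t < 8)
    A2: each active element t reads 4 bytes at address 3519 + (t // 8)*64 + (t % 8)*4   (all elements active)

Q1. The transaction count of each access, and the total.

A1: 1 transaction
A2: 3 transactions

Answer: 1,3; total 4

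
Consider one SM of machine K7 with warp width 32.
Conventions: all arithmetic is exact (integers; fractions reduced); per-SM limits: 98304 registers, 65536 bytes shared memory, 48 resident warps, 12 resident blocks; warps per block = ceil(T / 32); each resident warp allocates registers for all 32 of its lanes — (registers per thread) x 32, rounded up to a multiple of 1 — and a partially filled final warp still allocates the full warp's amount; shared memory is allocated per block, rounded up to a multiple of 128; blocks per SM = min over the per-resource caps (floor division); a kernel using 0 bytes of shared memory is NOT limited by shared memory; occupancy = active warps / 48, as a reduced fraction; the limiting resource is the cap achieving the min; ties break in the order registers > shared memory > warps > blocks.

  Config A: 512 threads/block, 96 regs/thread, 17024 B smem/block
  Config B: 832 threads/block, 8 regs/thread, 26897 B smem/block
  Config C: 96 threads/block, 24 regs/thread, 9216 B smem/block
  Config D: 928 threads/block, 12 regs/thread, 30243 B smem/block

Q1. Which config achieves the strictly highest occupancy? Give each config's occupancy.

occupancies: A 2/3, B 13/24, C 7/16, D 29/48

Answer: A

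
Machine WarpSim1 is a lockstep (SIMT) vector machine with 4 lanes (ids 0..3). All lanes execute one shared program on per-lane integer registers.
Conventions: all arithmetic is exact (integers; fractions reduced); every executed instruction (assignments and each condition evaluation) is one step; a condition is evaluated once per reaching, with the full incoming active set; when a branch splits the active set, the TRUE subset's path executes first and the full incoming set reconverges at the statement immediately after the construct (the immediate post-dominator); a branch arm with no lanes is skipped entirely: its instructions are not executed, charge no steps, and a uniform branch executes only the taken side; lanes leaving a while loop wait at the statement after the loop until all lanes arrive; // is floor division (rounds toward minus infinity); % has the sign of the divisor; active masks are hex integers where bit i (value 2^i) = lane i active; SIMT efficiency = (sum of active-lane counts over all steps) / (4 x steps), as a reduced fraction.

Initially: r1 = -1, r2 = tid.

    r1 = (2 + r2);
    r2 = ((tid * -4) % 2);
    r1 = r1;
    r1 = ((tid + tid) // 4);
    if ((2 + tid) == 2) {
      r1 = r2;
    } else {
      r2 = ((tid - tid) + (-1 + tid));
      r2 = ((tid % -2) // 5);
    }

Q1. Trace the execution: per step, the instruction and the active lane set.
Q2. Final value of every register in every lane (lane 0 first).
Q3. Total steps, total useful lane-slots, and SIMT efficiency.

step 0: r1 <- (2 + r2)               0xf
step 1: r2 <- ((tid * -4) % 2)       0xf
step 2: r1 <- r1                     0xf
step 3: r1 <- ((tid + tid) // 4)     0xf
step 4: eval ((2 + tid) == 2)        0xf
step 5: r1 <- r2                     0x1
step 6: r2 <- ((tid - tid) + (-1 + tid)) 0xe
step 7: r2 <- ((tid % -2) // 5)      0xe

Answer: 8 steps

r1: 0,0,1,1
r2: 0,-1,0,-1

steps = 8; useful = 27; efficiency = 27/32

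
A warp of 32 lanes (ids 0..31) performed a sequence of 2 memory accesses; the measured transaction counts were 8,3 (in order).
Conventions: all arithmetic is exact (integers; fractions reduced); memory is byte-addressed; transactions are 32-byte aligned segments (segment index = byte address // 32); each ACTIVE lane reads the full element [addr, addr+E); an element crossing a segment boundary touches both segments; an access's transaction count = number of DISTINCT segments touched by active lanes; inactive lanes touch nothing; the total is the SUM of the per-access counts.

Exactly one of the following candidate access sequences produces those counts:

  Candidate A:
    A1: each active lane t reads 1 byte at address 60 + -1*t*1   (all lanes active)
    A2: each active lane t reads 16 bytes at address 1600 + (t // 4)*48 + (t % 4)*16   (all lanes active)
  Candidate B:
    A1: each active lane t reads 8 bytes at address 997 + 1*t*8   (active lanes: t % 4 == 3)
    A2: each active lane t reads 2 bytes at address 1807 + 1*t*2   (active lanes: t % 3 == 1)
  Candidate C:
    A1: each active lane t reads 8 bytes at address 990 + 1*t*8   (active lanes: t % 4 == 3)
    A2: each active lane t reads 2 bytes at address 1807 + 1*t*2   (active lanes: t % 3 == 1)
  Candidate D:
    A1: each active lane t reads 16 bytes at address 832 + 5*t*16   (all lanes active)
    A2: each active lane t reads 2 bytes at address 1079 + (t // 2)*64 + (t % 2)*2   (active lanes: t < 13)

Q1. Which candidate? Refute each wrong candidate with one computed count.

A: A1 gives 2 transactions, not 8
B: A1 gives 9 transactions, not 8
D: A1 gives 32 transactions, not 8
C: all counts match (8,3)

Answer: C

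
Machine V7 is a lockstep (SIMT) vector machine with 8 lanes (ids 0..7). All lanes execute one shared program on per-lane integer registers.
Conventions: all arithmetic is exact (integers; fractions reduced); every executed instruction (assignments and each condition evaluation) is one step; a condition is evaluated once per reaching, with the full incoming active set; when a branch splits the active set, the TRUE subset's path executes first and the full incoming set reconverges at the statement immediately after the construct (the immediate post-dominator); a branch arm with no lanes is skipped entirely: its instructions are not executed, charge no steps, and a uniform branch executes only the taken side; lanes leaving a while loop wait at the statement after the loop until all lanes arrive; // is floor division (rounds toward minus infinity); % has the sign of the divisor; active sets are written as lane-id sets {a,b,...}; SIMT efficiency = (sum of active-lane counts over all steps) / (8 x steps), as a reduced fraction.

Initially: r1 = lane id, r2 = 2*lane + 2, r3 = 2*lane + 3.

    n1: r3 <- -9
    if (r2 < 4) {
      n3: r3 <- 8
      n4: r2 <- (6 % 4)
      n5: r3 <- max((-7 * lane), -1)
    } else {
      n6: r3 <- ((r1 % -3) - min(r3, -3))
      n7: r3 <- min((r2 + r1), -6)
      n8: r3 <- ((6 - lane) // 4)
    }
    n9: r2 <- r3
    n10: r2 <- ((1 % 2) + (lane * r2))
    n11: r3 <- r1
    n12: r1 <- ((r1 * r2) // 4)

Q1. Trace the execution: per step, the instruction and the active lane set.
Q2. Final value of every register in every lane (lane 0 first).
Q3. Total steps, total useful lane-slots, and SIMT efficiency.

step 0: r3 <- -9                     {0,1,2,3,4,5,6,7}
step 1: eval (r2 < 4)                {0,1,2,3,4,5,6,7}
step 2: r3 <- 8                      {0}
step 3: r2 <- (6 % 4)                {0}
step 4: r3 <- max((-7 * lane), -1)   {0}
step 5: r3 <- ((r1 % -3) - min(r3, -3)) {1,2,3,4,5,6,7}
step 6: r3 <- min((r2 + r1), -6)     {1,2,3,4,5,6,7}
step 7: r3 <- ((6 - lane) // 4)      {1,2,3,4,5,6,7}
step 8: r2 <- r3                     {0,1,2,3,4,5,6,7}
step 9: r2 <- ((1 % 2) + (lane * r2)) {0,1,2,3,4,5,6,7}
step 10: r3 <- r1                     {0,1,2,3,4,5,6,7}
step 11: r1 <- ((r1 * r2) // 4)       {0,1,2,3,4,5,6,7}

Answer: 12 steps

r1: 0,0,1,0,1,1,1,-11
r2: 1,2,3,1,1,1,1,-6
r3: 0,1,2,3,4,5,6,7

steps = 12; useful = 72; efficiency = 72/96 = 3/4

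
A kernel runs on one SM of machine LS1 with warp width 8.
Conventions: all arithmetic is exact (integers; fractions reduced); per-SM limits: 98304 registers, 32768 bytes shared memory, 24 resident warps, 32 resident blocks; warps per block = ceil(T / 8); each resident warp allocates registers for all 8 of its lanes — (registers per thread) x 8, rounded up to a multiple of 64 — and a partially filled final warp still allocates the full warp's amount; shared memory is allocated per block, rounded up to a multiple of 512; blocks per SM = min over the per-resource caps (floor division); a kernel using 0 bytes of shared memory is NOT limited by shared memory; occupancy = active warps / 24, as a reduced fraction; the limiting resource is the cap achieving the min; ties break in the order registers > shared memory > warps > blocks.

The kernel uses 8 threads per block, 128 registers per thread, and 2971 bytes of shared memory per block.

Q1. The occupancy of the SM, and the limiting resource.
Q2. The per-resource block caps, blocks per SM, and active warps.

Answer: occupancy 5/12, limited by shared memory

registers: 96 blocks
shared memory: 10 blocks
warps: 24 blocks
blocks: 32 blocks

Answer: 10 blocks, 10 active warps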